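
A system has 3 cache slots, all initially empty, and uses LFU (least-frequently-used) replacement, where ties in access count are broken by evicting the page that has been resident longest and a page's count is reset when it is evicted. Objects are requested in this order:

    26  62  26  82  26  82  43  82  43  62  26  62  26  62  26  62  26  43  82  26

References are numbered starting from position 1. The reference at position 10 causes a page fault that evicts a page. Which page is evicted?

pos 1: 26: miss, frames [26]
pos 2: 62: miss, frames [26, 62]
pos 3: 26: hit
pos 4: 82: miss, frames [26, 62, 82]
pos 5: 26: hit
pos 6: 82: hit
pos 7: 43: miss, evict 62, frames [26, 82, 43]
pos 8: 82: hit
pos 9: 43: hit
pos 10: 62: miss, evict 43, frames [26, 82, 62]
At position 10, page 43 is evicted.

43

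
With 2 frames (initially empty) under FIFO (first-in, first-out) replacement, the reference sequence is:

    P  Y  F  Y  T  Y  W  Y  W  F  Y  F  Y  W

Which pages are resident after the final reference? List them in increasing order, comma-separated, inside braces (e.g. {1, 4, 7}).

P -> miss, frames {P}
Y -> miss, frames {P,Y}
F -> miss, evict P, frames {Y,F}
Y -> hit
T -> miss, evict Y, frames {F,T}
Y -> miss, evict F, frames {T,Y}
W -> miss, evict T, frames {Y,W}
Y -> hit
W -> hit
F -> miss, evict Y, frames {W,F}
Y -> miss, evict W, frames {F,Y}
F -> hit
Y -> hit
W -> miss, evict F, frames {Y,W}

{W, Y}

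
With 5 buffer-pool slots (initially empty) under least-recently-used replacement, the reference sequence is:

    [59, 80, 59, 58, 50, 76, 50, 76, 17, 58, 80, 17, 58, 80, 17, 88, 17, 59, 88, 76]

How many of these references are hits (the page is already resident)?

59 → fault, frames [59]
80 → fault, frames [59, 80]
59 → hit
58 → fault, frames [80, 59, 58]
50 → fault, frames [80, 59, 58, 50]
76 → fault, frames [80, 59, 58, 50, 76]
50 → hit
76 → hit
17 → fault, evict 80, frames [59, 58, 50, 76, 17]
58 → hit
80 → fault, evict 59, frames [50, 76, 17, 58, 80]
17 → hit
58 → hit
80 → hit
17 → hit
88 → fault, evict 50, frames [76, 58, 80, 17, 88]
17 → hit
59 → fault, evict 76, frames [58, 80, 88, 17, 59]
88 → hit
76 → fault, evict 58, frames [80, 17, 59, 88, 76]
Hits: 10.

10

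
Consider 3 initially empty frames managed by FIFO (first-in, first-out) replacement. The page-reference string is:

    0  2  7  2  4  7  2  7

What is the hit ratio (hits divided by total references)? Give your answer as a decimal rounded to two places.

0: fault, frames [0]
2: fault, frames [0, 2]
7: fault, frames [0, 2, 7]
2: hit
4: fault, evict 0, frames [2, 7, 4]
7: hit
2: hit
7: hit
Hits: 4 of 8 references → 4/8 = 0.5000.

0.50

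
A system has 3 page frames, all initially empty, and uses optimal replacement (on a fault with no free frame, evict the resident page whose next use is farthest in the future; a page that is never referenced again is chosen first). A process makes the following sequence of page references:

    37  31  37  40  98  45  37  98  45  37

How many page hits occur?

37: miss, frames (37)
31: miss, frames (37 31)
37: hit
40: miss, frames (37 31 40)
98: miss, evict 40, frames (37 31 98)
45: miss, evict 31, frames (37 98 45)
37: hit
98: hit
45: hit
37: hit
Hits: 5.

5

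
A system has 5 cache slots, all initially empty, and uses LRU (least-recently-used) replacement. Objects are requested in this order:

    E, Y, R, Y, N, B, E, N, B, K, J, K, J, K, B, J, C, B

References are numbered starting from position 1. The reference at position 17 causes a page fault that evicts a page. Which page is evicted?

E

pos 1: E -> fault, frames (E)
pos 2: Y -> fault, frames (E Y)
pos 3: R -> fault, frames (E Y R)
pos 4: Y -> hit
pos 5: N -> fault, frames (E R Y N)
pos 6: B -> fault, frames (E R Y N B)
pos 7: E -> hit
pos 8: N -> hit
pos 9: B -> hit
pos 10: K -> fault, evict R, frames (Y E N B K)
pos 11: J -> fault, evict Y, frames (E N B K J)
pos 12: K -> hit
pos 13: J -> hit
pos 14: K -> hit
pos 15: B -> hit
pos 16: J -> hit
pos 17: C -> fault, evict E, frames (N K B J C)
At position 17, page E is evicted.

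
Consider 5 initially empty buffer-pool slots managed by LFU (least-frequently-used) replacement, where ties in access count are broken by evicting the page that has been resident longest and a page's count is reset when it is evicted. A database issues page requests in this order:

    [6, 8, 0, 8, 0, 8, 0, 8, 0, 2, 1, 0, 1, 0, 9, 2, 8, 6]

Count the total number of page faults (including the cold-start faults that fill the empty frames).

7

6 → fault, frames [6]
8 → fault, frames [6, 8]
0 → fault, frames [6, 8, 0]
8 → hit
0 → hit
8 → hit
0 → hit
8 → hit
0 → hit
2 → fault, frames [6, 8, 0, 2]
1 → fault, frames [6, 8, 0, 2, 1]
0 → hit
1 → hit
0 → hit
9 → fault, evict 6, frames [8, 0, 2, 1, 9]
2 → hit
8 → hit
6 → fault, evict 9, frames [8, 0, 2, 1, 6]
Page faults: 7.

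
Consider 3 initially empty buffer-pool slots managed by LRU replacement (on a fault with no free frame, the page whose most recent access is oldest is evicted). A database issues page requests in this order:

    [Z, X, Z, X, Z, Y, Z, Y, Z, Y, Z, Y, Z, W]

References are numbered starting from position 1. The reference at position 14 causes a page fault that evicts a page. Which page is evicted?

X

pos 1: Z -> fault, frames (Z)
pos 2: X -> fault, frames (Z X)
pos 3: Z -> hit
pos 4: X -> hit
pos 5: Z -> hit
pos 6: Y -> fault, frames (X Z Y)
pos 7: Z -> hit
pos 8: Y -> hit
pos 9: Z -> hit
pos 10: Y -> hit
pos 11: Z -> hit
pos 12: Y -> hit
pos 13: Z -> hit
pos 14: W -> fault, evict X, frames (Y Z W)
At position 14, page X is evicted.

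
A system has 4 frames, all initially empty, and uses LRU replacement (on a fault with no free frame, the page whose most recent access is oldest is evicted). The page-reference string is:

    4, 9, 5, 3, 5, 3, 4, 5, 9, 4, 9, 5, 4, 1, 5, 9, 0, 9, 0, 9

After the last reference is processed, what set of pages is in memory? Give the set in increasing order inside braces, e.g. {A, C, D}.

4 -> fault, frames {4}
9 -> fault, frames {4,9}
5 -> fault, frames {4,9,5}
3 -> fault, frames {4,9,5,3}
5 -> hit
3 -> hit
4 -> hit
5 -> hit
9 -> hit
4 -> hit
9 -> hit
5 -> hit
4 -> hit
1 -> fault, evict 3, frames {9,5,4,1}
5 -> hit
9 -> hit
0 -> fault, evict 4, frames {1,5,9,0}
9 -> hit
0 -> hit
9 -> hit

{0, 1, 5, 9}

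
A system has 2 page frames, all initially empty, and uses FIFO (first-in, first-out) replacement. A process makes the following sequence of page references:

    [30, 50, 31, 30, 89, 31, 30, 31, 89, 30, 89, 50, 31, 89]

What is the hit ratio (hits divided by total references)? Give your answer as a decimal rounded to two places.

30: miss, frames {30}
50: miss, frames {30,50}
31: miss, evict 30, frames {50,31}
30: miss, evict 50, frames {31,30}
89: miss, evict 31, frames {30,89}
31: miss, evict 30, frames {89,31}
30: miss, evict 89, frames {31,30}
31: hit
89: miss, evict 31, frames {30,89}
30: hit
89: hit
50: miss, evict 30, frames {89,50}
31: miss, evict 89, frames {50,31}
89: miss, evict 50, frames {31,89}
Hits: 3 of 14 references → 3/14 = 0.2143.

0.21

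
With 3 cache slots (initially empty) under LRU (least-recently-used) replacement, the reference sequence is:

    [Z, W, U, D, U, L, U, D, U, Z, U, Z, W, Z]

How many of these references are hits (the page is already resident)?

Z → fault, frames {Z}
W → fault, frames {Z,W}
U → fault, frames {Z,W,U}
D → fault, evict Z, frames {W,U,D}
U → hit
L → fault, evict W, frames {D,U,L}
U → hit
D → hit
U → hit
Z → fault, evict L, frames {D,U,Z}
U → hit
Z → hit
W → fault, evict D, frames {U,Z,W}
Z → hit
Hits: 7.

7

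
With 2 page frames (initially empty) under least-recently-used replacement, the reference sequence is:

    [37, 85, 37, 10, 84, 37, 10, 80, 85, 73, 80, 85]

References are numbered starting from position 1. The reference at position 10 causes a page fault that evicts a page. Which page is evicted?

pos 1: 37 → miss, frames {37}
pos 2: 85 → miss, frames {37,85}
pos 3: 37 → hit
pos 4: 10 → miss, evict 85, frames {37,10}
pos 5: 84 → miss, evict 37, frames {10,84}
pos 6: 37 → miss, evict 10, frames {84,37}
pos 7: 10 → miss, evict 84, frames {37,10}
pos 8: 80 → miss, evict 37, frames {10,80}
pos 9: 85 → miss, evict 10, frames {80,85}
pos 10: 73 → miss, evict 80, frames {85,73}
At position 10, page 80 is evicted.

80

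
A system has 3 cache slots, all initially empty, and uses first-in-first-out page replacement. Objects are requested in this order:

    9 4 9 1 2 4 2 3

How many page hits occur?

9: miss, frames (9)
4: miss, frames (9 4)
9: hit
1: miss, frames (9 4 1)
2: miss, evict 9, frames (4 1 2)
4: hit
2: hit
3: miss, evict 4, frames (1 2 3)
Hits: 3.

3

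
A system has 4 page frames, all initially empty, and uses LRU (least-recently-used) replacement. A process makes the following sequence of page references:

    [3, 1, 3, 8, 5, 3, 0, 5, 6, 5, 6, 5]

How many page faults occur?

6

3 → miss, frames [3]
1 → miss, frames [3, 1]
3 → hit
8 → miss, frames [1, 3, 8]
5 → miss, frames [1, 3, 8, 5]
3 → hit
0 → miss, evict 1, frames [8, 5, 3, 0]
5 → hit
6 → miss, evict 8, frames [3, 0, 5, 6]
5 → hit
6 → hit
5 → hit
Page faults: 6.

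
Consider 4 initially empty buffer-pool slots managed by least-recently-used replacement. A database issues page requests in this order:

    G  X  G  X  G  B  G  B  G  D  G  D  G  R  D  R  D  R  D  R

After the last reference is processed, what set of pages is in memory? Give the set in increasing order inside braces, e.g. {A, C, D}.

G: miss, frames [G]
X: miss, frames [G, X]
G: hit
X: hit
G: hit
B: miss, frames [X, G, B]
G: hit
B: hit
G: hit
D: miss, frames [X, B, G, D]
G: hit
D: hit
G: hit
R: miss, evict X, frames [B, D, G, R]
D: hit
R: hit
D: hit
R: hit
D: hit
R: hit

{B, D, G, R}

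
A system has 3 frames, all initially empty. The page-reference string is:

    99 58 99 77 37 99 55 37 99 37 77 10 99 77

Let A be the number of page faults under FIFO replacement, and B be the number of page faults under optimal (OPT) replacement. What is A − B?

Under FIFO: F F . F F F F . . . F F F . → 9 faults.
Under OPT: F F . F F . F . . . F F . . → 7 faults.
A − B = 9 − 7 = 2.

2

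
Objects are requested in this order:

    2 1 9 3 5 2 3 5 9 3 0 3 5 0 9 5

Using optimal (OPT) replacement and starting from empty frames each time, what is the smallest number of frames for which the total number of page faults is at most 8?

f=1: 16 faults
f=2: 10 faults
f=3: 8 faults
f=4: 6 faults
f=5: 6 faults
f=6: 6 faults
Smallest f with faults ≤ 8 is 3.

3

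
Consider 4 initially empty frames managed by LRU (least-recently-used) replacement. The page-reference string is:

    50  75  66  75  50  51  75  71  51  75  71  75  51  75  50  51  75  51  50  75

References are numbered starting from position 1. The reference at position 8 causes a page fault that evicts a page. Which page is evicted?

66

pos 1: 50 → fault, frames {50}
pos 2: 75 → fault, frames {50,75}
pos 3: 66 → fault, frames {50,75,66}
pos 4: 75 → hit
pos 5: 50 → hit
pos 6: 51 → fault, frames {66,75,50,51}
pos 7: 75 → hit
pos 8: 71 → fault, evict 66, frames {50,51,75,71}
At position 8, page 66 is evicted.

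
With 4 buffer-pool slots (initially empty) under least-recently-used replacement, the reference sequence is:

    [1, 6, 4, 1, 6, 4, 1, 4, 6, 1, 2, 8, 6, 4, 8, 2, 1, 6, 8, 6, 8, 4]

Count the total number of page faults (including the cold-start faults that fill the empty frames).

9

1: miss, frames {1}
6: miss, frames {1,6}
4: miss, frames {1,6,4}
1: hit
6: hit
4: hit
1: hit
4: hit
6: hit
1: hit
2: miss, frames {4,6,1,2}
8: miss, evict 4, frames {6,1,2,8}
6: hit
4: miss, evict 1, frames {2,8,6,4}
8: hit
2: hit
1: miss, evict 6, frames {4,8,2,1}
6: miss, evict 4, frames {8,2,1,6}
8: hit
6: hit
8: hit
4: miss, evict 2, frames {1,6,8,4}
Page faults: 9.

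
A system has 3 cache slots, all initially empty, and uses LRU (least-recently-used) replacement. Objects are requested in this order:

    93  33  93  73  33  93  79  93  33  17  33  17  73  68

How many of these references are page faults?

7

93 -> fault, frames {93}
33 -> fault, frames {93,33}
93 -> hit
73 -> fault, frames {33,93,73}
33 -> hit
93 -> hit
79 -> fault, evict 73, frames {33,93,79}
93 -> hit
33 -> hit
17 -> fault, evict 79, frames {93,33,17}
33 -> hit
17 -> hit
73 -> fault, evict 93, frames {33,17,73}
68 -> fault, evict 33, frames {17,73,68}
Page faults: 7.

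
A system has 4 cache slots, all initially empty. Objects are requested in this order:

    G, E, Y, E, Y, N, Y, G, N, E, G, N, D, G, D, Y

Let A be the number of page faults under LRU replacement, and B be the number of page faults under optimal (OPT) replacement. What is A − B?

1

Under LRU: F F F . . F . . . . . . F . . F → 6 faults.
Under OPT: F F F . . F . . . . . . F . . . → 5 faults.
A − B = 6 − 5 = 1.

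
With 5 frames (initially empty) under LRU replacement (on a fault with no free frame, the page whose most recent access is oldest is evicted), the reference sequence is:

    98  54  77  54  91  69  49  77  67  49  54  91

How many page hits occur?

98 -> miss, frames {98}
54 -> miss, frames {98,54}
77 -> miss, frames {98,54,77}
54 -> hit
91 -> miss, frames {98,77,54,91}
69 -> miss, frames {98,77,54,91,69}
49 -> miss, evict 98, frames {77,54,91,69,49}
77 -> hit
67 -> miss, evict 54, frames {91,69,49,77,67}
49 -> hit
54 -> miss, evict 91, frames {69,77,67,49,54}
91 -> miss, evict 69, frames {77,67,49,54,91}
Hits: 3.

3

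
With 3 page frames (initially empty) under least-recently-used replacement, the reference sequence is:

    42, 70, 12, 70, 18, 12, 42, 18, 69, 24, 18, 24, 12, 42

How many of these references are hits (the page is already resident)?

42: miss, frames [42]
70: miss, frames [42, 70]
12: miss, frames [42, 70, 12]
70: hit
18: miss, evict 42, frames [12, 70, 18]
12: hit
42: miss, evict 70, frames [18, 12, 42]
18: hit
69: miss, evict 12, frames [42, 18, 69]
24: miss, evict 42, frames [18, 69, 24]
18: hit
24: hit
12: miss, evict 69, frames [18, 24, 12]
42: miss, evict 18, frames [24, 12, 42]
Hits: 5.

5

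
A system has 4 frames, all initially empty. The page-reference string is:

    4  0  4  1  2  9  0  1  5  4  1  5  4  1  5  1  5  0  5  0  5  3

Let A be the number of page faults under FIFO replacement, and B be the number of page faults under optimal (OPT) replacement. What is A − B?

Under FIFO: F F . F F F . . F F F . . . . . . F . . . F → 10 faults.
Under OPT: F F . F F F . . F . . . . . . . . . . . . F → 7 faults.
A − B = 10 − 7 = 3.

3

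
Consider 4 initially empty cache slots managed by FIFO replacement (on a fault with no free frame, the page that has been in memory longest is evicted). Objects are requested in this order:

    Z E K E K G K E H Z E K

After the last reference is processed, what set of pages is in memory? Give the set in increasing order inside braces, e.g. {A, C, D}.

Z → miss, frames {Z}
E → miss, frames {Z,E}
K → miss, frames {Z,E,K}
E → hit
K → hit
G → miss, frames {Z,E,K,G}
K → hit
E → hit
H → miss, evict Z, frames {E,K,G,H}
Z → miss, evict E, frames {K,G,H,Z}
E → miss, evict K, frames {G,H,Z,E}
K → miss, evict G, frames {H,Z,E,K}

{E, H, K, Z}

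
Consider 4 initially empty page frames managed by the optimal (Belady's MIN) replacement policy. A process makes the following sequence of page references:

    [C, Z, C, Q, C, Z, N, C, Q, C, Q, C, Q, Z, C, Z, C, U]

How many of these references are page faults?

C -> fault, frames {C}
Z -> fault, frames {C,Z}
C -> hit
Q -> fault, frames {C,Z,Q}
C -> hit
Z -> hit
N -> fault, frames {C,Z,Q,N}
C -> hit
Q -> hit
C -> hit
Q -> hit
C -> hit
Q -> hit
Z -> hit
C -> hit
Z -> hit
C -> hit
U -> fault, evict N, frames {C,Z,Q,U}
Page faults: 5.

5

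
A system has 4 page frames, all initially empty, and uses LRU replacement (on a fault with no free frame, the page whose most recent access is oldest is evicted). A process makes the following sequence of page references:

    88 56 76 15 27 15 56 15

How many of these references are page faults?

5

88 → miss, frames {88}
56 → miss, frames {88,56}
76 → miss, frames {88,56,76}
15 → miss, frames {88,56,76,15}
27 → miss, evict 88, frames {56,76,15,27}
15 → hit
56 → hit
15 → hit
Page faults: 5.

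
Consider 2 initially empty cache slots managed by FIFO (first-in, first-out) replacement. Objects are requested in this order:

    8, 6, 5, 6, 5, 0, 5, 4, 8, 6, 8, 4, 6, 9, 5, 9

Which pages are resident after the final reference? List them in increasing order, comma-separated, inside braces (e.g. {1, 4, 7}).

8 → miss, frames {8}
6 → miss, frames {8,6}
5 → miss, evict 8, frames {6,5}
6 → hit
5 → hit
0 → miss, evict 6, frames {5,0}
5 → hit
4 → miss, evict 5, frames {0,4}
8 → miss, evict 0, frames {4,8}
6 → miss, evict 4, frames {8,6}
8 → hit
4 → miss, evict 8, frames {6,4}
6 → hit
9 → miss, evict 6, frames {4,9}
5 → miss, evict 4, frames {9,5}
9 → hit

{5, 9}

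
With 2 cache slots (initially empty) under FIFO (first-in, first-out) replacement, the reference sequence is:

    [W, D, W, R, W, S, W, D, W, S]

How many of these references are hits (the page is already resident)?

W: fault, frames {W}
D: fault, frames {W,D}
W: hit
R: fault, evict W, frames {D,R}
W: fault, evict D, frames {R,W}
S: fault, evict R, frames {W,S}
W: hit
D: fault, evict W, frames {S,D}
W: fault, evict S, frames {D,W}
S: fault, evict D, frames {W,S}
Hits: 2.

2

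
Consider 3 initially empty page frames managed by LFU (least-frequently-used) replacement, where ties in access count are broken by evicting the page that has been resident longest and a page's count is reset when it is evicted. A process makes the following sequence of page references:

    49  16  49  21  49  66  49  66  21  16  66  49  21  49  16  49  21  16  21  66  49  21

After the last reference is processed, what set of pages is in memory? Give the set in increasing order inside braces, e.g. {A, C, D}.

49 → miss, frames {49}
16 → miss, frames {49,16}
49 → hit
21 → miss, frames {49,16,21}
49 → hit
66 → miss, evict 16, frames {49,21,66}
49 → hit
66 → hit
21 → hit
16 → miss, evict 21, frames {49,66,16}
66 → hit
49 → hit
21 → miss, evict 16, frames {49,66,21}
49 → hit
16 → miss, evict 21, frames {49,66,16}
49 → hit
21 → miss, evict 16, frames {49,66,21}
16 → miss, evict 21, frames {49,66,16}
21 → miss, evict 16, frames {49,66,21}
66 → hit
49 → hit
21 → hit

{21, 49, 66}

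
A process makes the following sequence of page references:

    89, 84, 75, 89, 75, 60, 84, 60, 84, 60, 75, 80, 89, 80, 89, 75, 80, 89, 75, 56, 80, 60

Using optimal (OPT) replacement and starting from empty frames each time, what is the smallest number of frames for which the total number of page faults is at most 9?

3

f=1: 22 faults
f=2: 13 faults
f=3: 8 faults
f=4: 6 faults
f=5: 6 faults
f=6: 6 faults
Smallest f with faults ≤ 9 is 3.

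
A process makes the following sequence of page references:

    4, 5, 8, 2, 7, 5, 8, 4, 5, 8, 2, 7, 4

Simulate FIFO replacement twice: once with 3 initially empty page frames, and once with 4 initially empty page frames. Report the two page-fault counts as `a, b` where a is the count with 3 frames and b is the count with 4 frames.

10, 11

3 frames: F F F F F F F F . . F F . → 10 faults.
4 frames: F F F F F . . F F F F F F → 11 faults.
11 > 10: adding a frame increased faults — Belady's anomaly.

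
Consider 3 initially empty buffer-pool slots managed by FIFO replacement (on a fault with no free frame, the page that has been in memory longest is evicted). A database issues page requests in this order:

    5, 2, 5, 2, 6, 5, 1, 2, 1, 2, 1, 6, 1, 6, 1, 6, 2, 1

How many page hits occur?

5: miss, frames [5]
2: miss, frames [5, 2]
5: hit
2: hit
6: miss, frames [5, 2, 6]
5: hit
1: miss, evict 5, frames [2, 6, 1]
2: hit
1: hit
2: hit
1: hit
6: hit
1: hit
6: hit
1: hit
6: hit
2: hit
1: hit
Hits: 14.

14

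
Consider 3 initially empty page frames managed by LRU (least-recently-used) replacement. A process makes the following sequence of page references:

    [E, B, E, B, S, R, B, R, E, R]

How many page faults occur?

5

E: fault, frames (E)
B: fault, frames (E B)
E: hit
B: hit
S: fault, frames (E B S)
R: fault, evict E, frames (B S R)
B: hit
R: hit
E: fault, evict S, frames (B R E)
R: hit
Page faults: 5.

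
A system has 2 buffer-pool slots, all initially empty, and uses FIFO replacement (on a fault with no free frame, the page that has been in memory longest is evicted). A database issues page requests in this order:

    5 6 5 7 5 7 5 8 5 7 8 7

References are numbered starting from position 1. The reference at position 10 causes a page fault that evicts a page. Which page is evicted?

5

pos 1: 5 → fault, frames (5)
pos 2: 6 → fault, frames (5 6)
pos 3: 5 → hit
pos 4: 7 → fault, evict 5, frames (6 7)
pos 5: 5 → fault, evict 6, frames (7 5)
pos 6: 7 → hit
pos 7: 5 → hit
pos 8: 8 → fault, evict 7, frames (5 8)
pos 9: 5 → hit
pos 10: 7 → fault, evict 5, frames (8 7)
At position 10, page 5 is evicted.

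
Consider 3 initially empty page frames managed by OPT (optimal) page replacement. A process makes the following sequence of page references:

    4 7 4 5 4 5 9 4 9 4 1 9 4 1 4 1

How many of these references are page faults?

4 → fault, frames [4]
7 → fault, frames [4, 7]
4 → hit
5 → fault, frames [4, 7, 5]
4 → hit
5 → hit
9 → fault, evict 5, frames [4, 7, 9]
4 → hit
9 → hit
4 → hit
1 → fault, evict 7, frames [4, 9, 1]
9 → hit
4 → hit
1 → hit
4 → hit
1 → hit
Page faults: 5.

5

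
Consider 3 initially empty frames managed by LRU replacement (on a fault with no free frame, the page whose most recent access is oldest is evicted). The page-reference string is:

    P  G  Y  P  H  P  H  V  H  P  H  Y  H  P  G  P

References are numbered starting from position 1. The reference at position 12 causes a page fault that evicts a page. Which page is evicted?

V

pos 1: P -> miss, frames [P]
pos 2: G -> miss, frames [P, G]
pos 3: Y -> miss, frames [P, G, Y]
pos 4: P -> hit
pos 5: H -> miss, evict G, frames [Y, P, H]
pos 6: P -> hit
pos 7: H -> hit
pos 8: V -> miss, evict Y, frames [P, H, V]
pos 9: H -> hit
pos 10: P -> hit
pos 11: H -> hit
pos 12: Y -> miss, evict V, frames [P, H, Y]
At position 12, page V is evicted.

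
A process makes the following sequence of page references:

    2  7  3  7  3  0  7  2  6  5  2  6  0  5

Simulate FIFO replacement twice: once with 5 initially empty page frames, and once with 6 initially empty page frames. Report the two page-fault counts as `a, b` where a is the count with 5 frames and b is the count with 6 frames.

5 frames: F F F . . F . . F F F . . . → 7 faults.
6 frames: F F F . . F . . F F . . . . → 6 faults.
6 < 7: adding a frame reduced faults, as is typical.

7, 6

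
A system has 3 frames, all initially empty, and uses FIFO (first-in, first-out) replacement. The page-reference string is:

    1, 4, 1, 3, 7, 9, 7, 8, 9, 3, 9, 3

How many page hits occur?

1: miss, frames [1]
4: miss, frames [1, 4]
1: hit
3: miss, frames [1, 4, 3]
7: miss, evict 1, frames [4, 3, 7]
9: miss, evict 4, frames [3, 7, 9]
7: hit
8: miss, evict 3, frames [7, 9, 8]
9: hit
3: miss, evict 7, frames [9, 8, 3]
9: hit
3: hit
Hits: 5.

5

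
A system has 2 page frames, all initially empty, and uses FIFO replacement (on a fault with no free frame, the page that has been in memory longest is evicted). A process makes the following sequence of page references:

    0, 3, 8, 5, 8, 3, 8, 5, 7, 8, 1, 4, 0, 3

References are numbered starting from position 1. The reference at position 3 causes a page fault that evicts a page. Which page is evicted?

pos 1: 0 → miss, frames (0)
pos 2: 3 → miss, frames (0 3)
pos 3: 8 → miss, evict 0, frames (3 8)
At position 3, page 0 is evicted.

0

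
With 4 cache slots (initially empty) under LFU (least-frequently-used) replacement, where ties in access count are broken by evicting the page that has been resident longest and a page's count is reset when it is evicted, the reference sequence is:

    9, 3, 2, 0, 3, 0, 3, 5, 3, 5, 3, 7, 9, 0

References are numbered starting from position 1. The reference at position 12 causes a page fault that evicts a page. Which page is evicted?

pos 1: 9 -> miss, frames {9}
pos 2: 3 -> miss, frames {9,3}
pos 3: 2 -> miss, frames {9,3,2}
pos 4: 0 -> miss, frames {9,3,2,0}
pos 5: 3 -> hit
pos 6: 0 -> hit
pos 7: 3 -> hit
pos 8: 5 -> miss, evict 9, frames {3,2,0,5}
pos 9: 3 -> hit
pos 10: 5 -> hit
pos 11: 3 -> hit
pos 12: 7 -> miss, evict 2, frames {3,0,5,7}
At position 12, page 2 is evicted.

2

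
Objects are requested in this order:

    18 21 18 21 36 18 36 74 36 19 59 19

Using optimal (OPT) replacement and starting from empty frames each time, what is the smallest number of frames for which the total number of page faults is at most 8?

f=1: 12 faults
f=2: 6 faults
f=3: 6 faults
f=4: 6 faults
f=5: 6 faults
f=6: 6 faults
Smallest f with faults ≤ 8 is 2.

2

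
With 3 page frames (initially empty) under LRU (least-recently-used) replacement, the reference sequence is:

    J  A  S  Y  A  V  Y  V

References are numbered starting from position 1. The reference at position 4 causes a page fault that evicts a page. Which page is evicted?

J

pos 1: J: fault, frames [J]
pos 2: A: fault, frames [J, A]
pos 3: S: fault, frames [J, A, S]
pos 4: Y: fault, evict J, frames [A, S, Y]
At position 4, page J is evicted.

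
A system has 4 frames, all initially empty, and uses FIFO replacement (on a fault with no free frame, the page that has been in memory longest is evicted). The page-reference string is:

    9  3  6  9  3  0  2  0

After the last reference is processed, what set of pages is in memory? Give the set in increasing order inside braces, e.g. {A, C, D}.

{0, 2, 3, 6}

9 → miss, frames (9)
3 → miss, frames (9 3)
6 → miss, frames (9 3 6)
9 → hit
3 → hit
0 → miss, frames (9 3 6 0)
2 → miss, evict 9, frames (3 6 0 2)
0 → hit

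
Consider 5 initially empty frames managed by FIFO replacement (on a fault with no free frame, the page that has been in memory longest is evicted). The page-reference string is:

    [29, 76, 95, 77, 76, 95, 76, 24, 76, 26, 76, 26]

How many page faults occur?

29: miss, frames (29)
76: miss, frames (29 76)
95: miss, frames (29 76 95)
77: miss, frames (29 76 95 77)
76: hit
95: hit
76: hit
24: miss, frames (29 76 95 77 24)
76: hit
26: miss, evict 29, frames (76 95 77 24 26)
76: hit
26: hit
Page faults: 6.

6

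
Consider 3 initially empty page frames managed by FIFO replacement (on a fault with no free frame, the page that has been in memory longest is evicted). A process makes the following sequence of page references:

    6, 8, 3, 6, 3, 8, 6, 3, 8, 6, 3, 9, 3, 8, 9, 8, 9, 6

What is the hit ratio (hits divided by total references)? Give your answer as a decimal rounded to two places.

0.72

6: miss, frames (6)
8: miss, frames (6 8)
3: miss, frames (6 8 3)
6: hit
3: hit
8: hit
6: hit
3: hit
8: hit
6: hit
3: hit
9: miss, evict 6, frames (8 3 9)
3: hit
8: hit
9: hit
8: hit
9: hit
6: miss, evict 8, frames (3 9 6)
Hits: 13 of 18 references → 13/18 = 0.7222.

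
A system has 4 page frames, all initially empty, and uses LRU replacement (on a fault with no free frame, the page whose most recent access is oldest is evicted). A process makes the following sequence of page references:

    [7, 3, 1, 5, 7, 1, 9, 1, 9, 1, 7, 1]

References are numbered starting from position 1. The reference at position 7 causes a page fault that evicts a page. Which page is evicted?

3

pos 1: 7 -> miss, frames (7)
pos 2: 3 -> miss, frames (7 3)
pos 3: 1 -> miss, frames (7 3 1)
pos 4: 5 -> miss, frames (7 3 1 5)
pos 5: 7 -> hit
pos 6: 1 -> hit
pos 7: 9 -> miss, evict 3, frames (5 7 1 9)
At position 7, page 3 is evicted.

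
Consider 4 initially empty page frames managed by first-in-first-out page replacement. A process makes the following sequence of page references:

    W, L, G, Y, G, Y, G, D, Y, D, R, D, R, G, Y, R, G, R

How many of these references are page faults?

6

W → miss, frames [W]
L → miss, frames [W, L]
G → miss, frames [W, L, G]
Y → miss, frames [W, L, G, Y]
G → hit
Y → hit
G → hit
D → miss, evict W, frames [L, G, Y, D]
Y → hit
D → hit
R → miss, evict L, frames [G, Y, D, R]
D → hit
R → hit
G → hit
Y → hit
R → hit
G → hit
R → hit
Page faults: 6.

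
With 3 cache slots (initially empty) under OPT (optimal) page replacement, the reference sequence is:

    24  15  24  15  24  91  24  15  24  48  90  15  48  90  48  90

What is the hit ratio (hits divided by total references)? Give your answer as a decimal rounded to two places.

0.69

24: miss, frames [24]
15: miss, frames [24, 15]
24: hit
15: hit
24: hit
91: miss, frames [24, 15, 91]
24: hit
15: hit
24: hit
48: miss, evict 91, frames [24, 15, 48]
90: miss, evict 24, frames [15, 48, 90]
15: hit
48: hit
90: hit
48: hit
90: hit
Hits: 11 of 16 references → 11/16 = 0.6875.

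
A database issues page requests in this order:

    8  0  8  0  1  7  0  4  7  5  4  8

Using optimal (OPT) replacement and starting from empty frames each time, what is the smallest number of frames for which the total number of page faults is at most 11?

2

f=1: 12 faults
f=2: 7 faults
f=3: 6 faults
f=4: 6 faults
f=5: 6 faults
f=6: 6 faults
Smallest f with faults ≤ 11 is 2.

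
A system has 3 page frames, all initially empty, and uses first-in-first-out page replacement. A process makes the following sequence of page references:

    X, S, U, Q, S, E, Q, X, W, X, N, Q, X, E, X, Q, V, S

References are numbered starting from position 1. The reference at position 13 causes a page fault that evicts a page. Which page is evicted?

W

pos 1: X -> miss, frames [X]
pos 2: S -> miss, frames [X, S]
pos 3: U -> miss, frames [X, S, U]
pos 4: Q -> miss, evict X, frames [S, U, Q]
pos 5: S -> hit
pos 6: E -> miss, evict S, frames [U, Q, E]
pos 7: Q -> hit
pos 8: X -> miss, evict U, frames [Q, E, X]
pos 9: W -> miss, evict Q, frames [E, X, W]
pos 10: X -> hit
pos 11: N -> miss, evict E, frames [X, W, N]
pos 12: Q -> miss, evict X, frames [W, N, Q]
pos 13: X -> miss, evict W, frames [N, Q, X]
At position 13, page W is evicted.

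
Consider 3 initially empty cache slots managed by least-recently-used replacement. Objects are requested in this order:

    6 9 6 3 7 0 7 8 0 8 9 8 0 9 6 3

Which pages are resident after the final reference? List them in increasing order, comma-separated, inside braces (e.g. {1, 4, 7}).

6 -> fault, frames (6)
9 -> fault, frames (6 9)
6 -> hit
3 -> fault, frames (9 6 3)
7 -> fault, evict 9, frames (6 3 7)
0 -> fault, evict 6, frames (3 7 0)
7 -> hit
8 -> fault, evict 3, frames (0 7 8)
0 -> hit
8 -> hit
9 -> fault, evict 7, frames (0 8 9)
8 -> hit
0 -> hit
9 -> hit
6 -> fault, evict 8, frames (0 9 6)
3 -> fault, evict 0, frames (9 6 3)

{3, 6, 9}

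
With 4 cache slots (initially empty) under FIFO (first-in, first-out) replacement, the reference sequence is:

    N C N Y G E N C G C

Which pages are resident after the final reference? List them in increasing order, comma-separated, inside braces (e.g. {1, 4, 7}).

{C, E, G, N}

N: fault, frames [N]
C: fault, frames [N, C]
N: hit
Y: fault, frames [N, C, Y]
G: fault, frames [N, C, Y, G]
E: fault, evict N, frames [C, Y, G, E]
N: fault, evict C, frames [Y, G, E, N]
C: fault, evict Y, frames [G, E, N, C]
G: hit
C: hit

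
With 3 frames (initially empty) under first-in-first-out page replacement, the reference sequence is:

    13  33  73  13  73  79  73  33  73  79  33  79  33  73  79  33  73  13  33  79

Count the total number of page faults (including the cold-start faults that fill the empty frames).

13 -> fault, frames [13]
33 -> fault, frames [13, 33]
73 -> fault, frames [13, 33, 73]
13 -> hit
73 -> hit
79 -> fault, evict 13, frames [33, 73, 79]
73 -> hit
33 -> hit
73 -> hit
79 -> hit
33 -> hit
79 -> hit
33 -> hit
73 -> hit
79 -> hit
33 -> hit
73 -> hit
13 -> fault, evict 33, frames [73, 79, 13]
33 -> fault, evict 73, frames [79, 13, 33]
79 -> hit
Page faults: 6.

6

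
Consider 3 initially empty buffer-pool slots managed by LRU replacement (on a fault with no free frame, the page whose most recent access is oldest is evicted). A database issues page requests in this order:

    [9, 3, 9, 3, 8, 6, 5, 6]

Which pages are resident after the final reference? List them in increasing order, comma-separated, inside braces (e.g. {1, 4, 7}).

9 -> fault, frames {9}
3 -> fault, frames {9,3}
9 -> hit
3 -> hit
8 -> fault, frames {9,3,8}
6 -> fault, evict 9, frames {3,8,6}
5 -> fault, evict 3, frames {8,6,5}
6 -> hit

{5, 6, 8}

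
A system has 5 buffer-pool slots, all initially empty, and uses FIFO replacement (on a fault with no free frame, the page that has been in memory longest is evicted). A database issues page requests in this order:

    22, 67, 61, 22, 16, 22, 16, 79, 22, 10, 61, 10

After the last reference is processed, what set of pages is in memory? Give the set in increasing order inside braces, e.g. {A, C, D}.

{10, 16, 61, 67, 79}

22 → fault, frames {22}
67 → fault, frames {22,67}
61 → fault, frames {22,67,61}
22 → hit
16 → fault, frames {22,67,61,16}
22 → hit
16 → hit
79 → fault, frames {22,67,61,16,79}
22 → hit
10 → fault, evict 22, frames {67,61,16,79,10}
61 → hit
10 → hit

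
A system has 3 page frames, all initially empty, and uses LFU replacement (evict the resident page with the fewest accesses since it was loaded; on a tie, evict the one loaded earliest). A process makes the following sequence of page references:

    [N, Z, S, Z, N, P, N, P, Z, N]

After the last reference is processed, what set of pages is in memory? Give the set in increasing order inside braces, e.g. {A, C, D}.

{N, P, Z}

N → fault, frames (N)
Z → fault, frames (N Z)
S → fault, frames (N Z S)
Z → hit
N → hit
P → fault, evict S, frames (N Z P)
N → hit
P → hit
Z → hit
N → hit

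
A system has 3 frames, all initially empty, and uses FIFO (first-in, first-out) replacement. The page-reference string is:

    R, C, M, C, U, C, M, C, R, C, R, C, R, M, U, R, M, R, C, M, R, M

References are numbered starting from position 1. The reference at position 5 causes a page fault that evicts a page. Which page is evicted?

pos 1: R -> miss, frames [R]
pos 2: C -> miss, frames [R, C]
pos 3: M -> miss, frames [R, C, M]
pos 4: C -> hit
pos 5: U -> miss, evict R, frames [C, M, U]
At position 5, page R is evicted.

R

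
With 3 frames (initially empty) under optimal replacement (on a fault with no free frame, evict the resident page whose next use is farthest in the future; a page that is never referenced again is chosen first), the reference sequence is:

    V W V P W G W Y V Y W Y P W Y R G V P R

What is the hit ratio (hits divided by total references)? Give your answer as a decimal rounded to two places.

0.55

V: miss, frames {V}
W: miss, frames {V,W}
V: hit
P: miss, frames {V,W,P}
W: hit
G: miss, evict P, frames {V,W,G}
W: hit
Y: miss, evict G, frames {V,W,Y}
V: hit
Y: hit
W: hit
Y: hit
P: miss, evict V, frames {W,Y,P}
W: hit
Y: hit
R: miss, evict Y, frames {W,P,R}
G: miss, evict W, frames {P,R,G}
V: miss, evict G, frames {P,R,V}
P: hit
R: hit
Hits: 11 of 20 references → 11/20 = 0.5500.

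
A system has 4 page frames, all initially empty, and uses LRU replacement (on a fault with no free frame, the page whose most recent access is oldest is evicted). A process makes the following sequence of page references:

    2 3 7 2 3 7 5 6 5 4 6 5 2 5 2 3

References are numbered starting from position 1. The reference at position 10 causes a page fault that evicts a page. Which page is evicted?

pos 1: 2 → miss, frames [2]
pos 2: 3 → miss, frames [2, 3]
pos 3: 7 → miss, frames [2, 3, 7]
pos 4: 2 → hit
pos 5: 3 → hit
pos 6: 7 → hit
pos 7: 5 → miss, frames [2, 3, 7, 5]
pos 8: 6 → miss, evict 2, frames [3, 7, 5, 6]
pos 9: 5 → hit
pos 10: 4 → miss, evict 3, frames [7, 6, 5, 4]
At position 10, page 3 is evicted.

3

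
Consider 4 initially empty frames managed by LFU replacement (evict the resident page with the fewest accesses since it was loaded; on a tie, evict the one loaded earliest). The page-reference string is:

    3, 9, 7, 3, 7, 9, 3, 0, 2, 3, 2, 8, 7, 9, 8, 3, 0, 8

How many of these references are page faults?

3 → miss, frames {3}
9 → miss, frames {3,9}
7 → miss, frames {3,9,7}
3 → hit
7 → hit
9 → hit
3 → hit
0 → miss, frames {3,9,7,0}
2 → miss, evict 0, frames {3,9,7,2}
3 → hit
2 → hit
8 → miss, evict 9, frames {3,7,2,8}
7 → hit
9 → miss, evict 8, frames {3,7,2,9}
8 → miss, evict 9, frames {3,7,2,8}
3 → hit
0 → miss, evict 8, frames {3,7,2,0}
8 → miss, evict 0, frames {3,7,2,8}
Page faults: 10.

10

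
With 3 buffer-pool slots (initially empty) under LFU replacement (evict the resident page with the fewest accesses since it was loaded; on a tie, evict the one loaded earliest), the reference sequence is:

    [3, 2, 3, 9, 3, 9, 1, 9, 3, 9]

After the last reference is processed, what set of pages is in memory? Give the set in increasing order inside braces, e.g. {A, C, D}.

{1, 3, 9}

3 → fault, frames (3)
2 → fault, frames (3 2)
3 → hit
9 → fault, frames (3 2 9)
3 → hit
9 → hit
1 → fault, evict 2, frames (3 9 1)
9 → hit
3 → hit
9 → hit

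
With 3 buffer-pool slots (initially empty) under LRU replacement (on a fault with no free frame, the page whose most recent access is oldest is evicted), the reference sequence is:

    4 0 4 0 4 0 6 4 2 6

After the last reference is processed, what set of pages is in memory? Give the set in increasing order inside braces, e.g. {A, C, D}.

{2, 4, 6}

4 → miss, frames (4)
0 → miss, frames (4 0)
4 → hit
0 → hit
4 → hit
0 → hit
6 → miss, frames (4 0 6)
4 → hit
2 → miss, evict 0, frames (6 4 2)
6 → hit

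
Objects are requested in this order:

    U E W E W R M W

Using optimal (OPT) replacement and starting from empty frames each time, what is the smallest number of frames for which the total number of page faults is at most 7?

f=1: 8 faults
f=2: 5 faults
f=3: 5 faults
f=4: 5 faults
f=5: 5 faults
Smallest f with faults ≤ 7 is 2.

2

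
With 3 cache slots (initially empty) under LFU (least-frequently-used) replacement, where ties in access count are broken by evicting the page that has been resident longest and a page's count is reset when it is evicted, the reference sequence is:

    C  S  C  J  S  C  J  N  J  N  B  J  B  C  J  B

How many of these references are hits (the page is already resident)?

C -> fault, frames {C}
S -> fault, frames {C,S}
C -> hit
J -> fault, frames {C,S,J}
S -> hit
C -> hit
J -> hit
N -> fault, evict S, frames {C,J,N}
J -> hit
N -> hit
B -> fault, evict N, frames {C,J,B}
J -> hit
B -> hit
C -> hit
J -> hit
B -> hit
Hits: 11.

11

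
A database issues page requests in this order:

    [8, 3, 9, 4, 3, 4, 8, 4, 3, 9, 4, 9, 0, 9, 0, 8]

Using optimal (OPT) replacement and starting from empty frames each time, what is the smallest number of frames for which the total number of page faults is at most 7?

3

f=1: 16 faults
f=2: 9 faults
f=3: 6 faults
f=4: 5 faults
f=5: 5 faults
Smallest f with faults ≤ 7 is 3.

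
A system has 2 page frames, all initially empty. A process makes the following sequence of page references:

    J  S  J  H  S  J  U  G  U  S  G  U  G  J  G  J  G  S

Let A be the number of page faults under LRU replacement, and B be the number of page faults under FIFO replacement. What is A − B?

1

Under LRU: F F . F F F F F . F F F . F . . . F → 12 faults.
Under FIFO: F F . F . F F F . F . F F F . . . F → 11 faults.
A − B = 12 − 11 = 1.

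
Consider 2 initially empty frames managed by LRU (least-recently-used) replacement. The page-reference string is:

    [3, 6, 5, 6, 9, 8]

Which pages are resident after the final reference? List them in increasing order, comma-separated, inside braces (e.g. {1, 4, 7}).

3: miss, frames [3]
6: miss, frames [3, 6]
5: miss, evict 3, frames [6, 5]
6: hit
9: miss, evict 5, frames [6, 9]
8: miss, evict 6, frames [9, 8]

{8, 9}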